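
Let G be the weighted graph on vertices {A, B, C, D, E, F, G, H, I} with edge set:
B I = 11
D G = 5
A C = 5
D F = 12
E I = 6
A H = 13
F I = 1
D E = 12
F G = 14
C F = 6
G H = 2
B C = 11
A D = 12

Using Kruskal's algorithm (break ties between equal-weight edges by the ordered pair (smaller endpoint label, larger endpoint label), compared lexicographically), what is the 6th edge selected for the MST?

Kruskal's algorithm — process edges by increasing weight (ties by edge label):
F I (1): add — endpoints in different components.
G H (2): add — endpoints in different components.
A C (5): add — endpoints in different components.
D G (5): add — endpoints in different components.
C F (6): add — endpoints in different components.
E I (6): add — endpoints in different components.
B C (11): add — endpoints in different components.
B I (11): skip — B and I already connected.
A D (12): add — endpoints in different components.
The 6th edge added is E I.

E-I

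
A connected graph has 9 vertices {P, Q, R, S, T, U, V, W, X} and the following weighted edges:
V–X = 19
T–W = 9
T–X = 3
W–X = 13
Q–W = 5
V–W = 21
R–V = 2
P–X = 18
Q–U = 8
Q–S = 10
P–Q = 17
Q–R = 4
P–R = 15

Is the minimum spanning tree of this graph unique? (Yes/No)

Yes

Kruskal's algorithm — process edges by increasing weight (ties by edge label):
R–V (2): add — endpoints in different components.
T–X (3): add — endpoints in different components.
Q–R (4): add — endpoints in different components.
Q–W (5): add — endpoints in different components.
Q–U (8): add — endpoints in different components.
T–W (9): add — endpoints in different components.
Q–S (10): add — endpoints in different components.
W–X (13): skip — X and W already connected.
P–R (15): add — endpoints in different components.
Every non-tree edge has weight strictly greater than the heaviest edge on the tree path between its endpoints, so the MST is unique.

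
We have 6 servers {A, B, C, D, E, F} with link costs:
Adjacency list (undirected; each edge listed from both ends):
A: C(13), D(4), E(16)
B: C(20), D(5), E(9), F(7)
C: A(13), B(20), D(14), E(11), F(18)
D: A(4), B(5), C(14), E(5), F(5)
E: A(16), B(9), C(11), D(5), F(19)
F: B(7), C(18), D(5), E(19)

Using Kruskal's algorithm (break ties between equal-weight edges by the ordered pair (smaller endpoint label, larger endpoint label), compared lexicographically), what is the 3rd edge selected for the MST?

D-E

Sort edges by weight, then run Kruskal:
A—D (4): add. Components now {A,D} {B} {C} {E} {F}
B—D (5): add. Components now {A,B,D} {C} {E} {F}
D—E (5): add. Components now {A,B,D,E} {C} {F}
D—F (5): add. Components now {A,B,D,E,F} {C}
B—F (7): skip — B and F already connected.
B—E (9): skip — B and E already connected.
C—E (11): add. Components now {A,B,C,D,E,F}
The 3rd edge added is D—E.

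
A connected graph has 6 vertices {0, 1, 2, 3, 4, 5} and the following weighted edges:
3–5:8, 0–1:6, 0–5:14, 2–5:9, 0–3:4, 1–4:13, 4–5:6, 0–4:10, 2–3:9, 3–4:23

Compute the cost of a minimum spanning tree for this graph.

33

Prim's algorithm from 4:
Step 1: frontier [4–5 6, 0–4 10, 1–4 13, 3–4 23] → take 4–5 (6); add 5.
Step 2: frontier [0–4 10, 1–4 13, 3–4 23, 3–5 8, 2–5 9, 0–5 14] → take 3–5 (8); add 3.
Step 3: frontier [0–3 4, 2–3 9, 0–4 10, 1–4 13, 2–5 9, 0–5 14] → take 0–3 (4); add 0.
Step 4: frontier [0–1 6, 2–3 9, 1–4 13, 2–5 9] → take 0–1 (6); add 1.
Step 5: frontier [2–3 9, 2–5 9] → take 2–3 (9); add 2.
MST edges: 4–5, 3–5, 0–3, 0–1, 2–3; total weight 6+8+4+6+9 = 33.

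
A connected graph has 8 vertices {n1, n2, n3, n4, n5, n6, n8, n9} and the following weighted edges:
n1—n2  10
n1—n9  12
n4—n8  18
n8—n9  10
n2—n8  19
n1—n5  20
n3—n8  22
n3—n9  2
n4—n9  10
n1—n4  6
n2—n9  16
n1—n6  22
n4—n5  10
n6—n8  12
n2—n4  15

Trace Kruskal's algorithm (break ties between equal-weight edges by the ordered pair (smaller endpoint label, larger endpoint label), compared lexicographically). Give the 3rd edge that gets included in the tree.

Kruskal's algorithm — process edges by increasing weight (ties by edge label):
n3—n9 (2): add — endpoints in different components.
n1—n4 (6): add — endpoints in different components.
n1—n2 (10): add — endpoints in different components.
n4—n5 (10): add — endpoints in different components.
n4—n9 (10): add — endpoints in different components.
n8—n9 (10): add — endpoints in different components.
n1—n9 (12): skip — n1 and n9 already connected.
n6—n8 (12): add — endpoints in different components.
The 3rd edge added is n1—n2.

n1-n2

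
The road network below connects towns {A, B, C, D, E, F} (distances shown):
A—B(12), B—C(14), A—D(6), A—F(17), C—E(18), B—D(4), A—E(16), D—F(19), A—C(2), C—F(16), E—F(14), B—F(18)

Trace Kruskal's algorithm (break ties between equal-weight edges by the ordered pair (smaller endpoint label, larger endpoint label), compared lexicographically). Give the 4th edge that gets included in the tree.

E-F

Kruskal's algorithm — process edges by increasing weight (ties by edge label):
A—C (2): add — endpoints in different components.
B—D (4): add — endpoints in different components.
A—D (6): add — endpoints in different components.
A—B (12): skip — A and B already connected.
B—C (14): skip — B and C already connected.
E—F (14): add — endpoints in different components.
A—E (16): add — endpoints in different components.
The 4th edge added is E—F.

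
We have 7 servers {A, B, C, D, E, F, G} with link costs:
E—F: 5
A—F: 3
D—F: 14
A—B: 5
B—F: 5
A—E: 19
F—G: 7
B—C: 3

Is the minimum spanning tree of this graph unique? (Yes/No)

No

Kruskal's algorithm — process edges by increasing weight (ties by edge label):
A—F (3): add. Components now {A,F} {B} {C} {D} {E} {G}
B—C (3): add. Components now {A,F} {B,C} {D} {E} {G}
A—B (5): add. Components now {A,B,C,F} {D} {E} {G}
B—F (5): skip — B and F already connected.
E—F (5): add. Components now {A,B,C,E,F} {D} {G}
F—G (7): add. Components now {A,B,C,E,F,G} {D}
D—F (14): add. Components now {A,B,C,D,E,F,G}
Non-tree edge B—F has weight 5, equal to the heaviest edge on its tree cycle — swapping gives another MST of the same weight. Not unique.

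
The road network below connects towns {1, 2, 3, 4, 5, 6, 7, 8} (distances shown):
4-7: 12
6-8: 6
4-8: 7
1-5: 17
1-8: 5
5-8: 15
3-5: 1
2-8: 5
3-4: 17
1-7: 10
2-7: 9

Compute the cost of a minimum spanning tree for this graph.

48

Prim's algorithm from 1:
Step 1: frontier [1-8 5, 1-7 10, 1-5 17] → take 1-8 (5); add 8.
Step 2: frontier [1-7 10, 1-5 17, 2-8 5, 6-8 6, 4-8 7, 5-8 15] → take 2-8 (5); add 2.
Step 3: frontier [1-7 10, 1-5 17, 2-7 9, 6-8 6, 4-8 7, 5-8 15] → take 6-8 (6); add 6.
Step 4: frontier [1-7 10, 1-5 17, 2-7 9, 4-8 7, 5-8 15] → take 4-8 (7); add 4.
Step 5: frontier [1-7 10, 1-5 17, 2-7 9, 4-7 12, 3-4 17, 5-8 15] → take 2-7 (9); add 7.
Step 6: frontier [1-5 17, 3-4 17, 5-8 15] → take 5-8 (15); add 5.
Step 7: frontier [3-4 17, 3-5 1] → take 3-5 (1); add 3.
MST edges: 1-8, 2-8, 6-8, 4-8, 2-7, 5-8, 3-5; total weight 5+5+6+7+9+15+1 = 48.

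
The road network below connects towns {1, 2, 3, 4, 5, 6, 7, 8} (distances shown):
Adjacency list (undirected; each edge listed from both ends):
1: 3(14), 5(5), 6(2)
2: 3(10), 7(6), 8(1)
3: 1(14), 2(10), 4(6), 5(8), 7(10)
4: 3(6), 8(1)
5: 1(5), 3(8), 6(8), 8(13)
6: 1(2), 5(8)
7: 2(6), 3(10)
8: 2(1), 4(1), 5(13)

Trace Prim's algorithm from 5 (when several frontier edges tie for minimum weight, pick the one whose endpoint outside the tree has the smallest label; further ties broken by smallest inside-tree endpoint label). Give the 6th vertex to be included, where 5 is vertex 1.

Prim, starting at 5.
Step 1: frontier [1—5 5, 3—5 8, 5—6 8, 5—8 13] → take 1—5 (5); add 1.
Step 2: frontier [1—6 2, 1—3 14, 3—5 8, 5—6 8, 5—8 13] → take 1—6 (2); add 6.
Step 3: frontier [1—3 14, 3—5 8, 5—8 13] → take 3—5 (8); add 3.
Step 4: frontier [3—4 6, 2—3 10, 3—7 10, 5—8 13] → take 3—4 (6); add 4.
Step 5: frontier [2—3 10, 3—7 10, 4—8 1, 5—8 13] → take 4—8 (1); add 8.
Step 6: frontier [2—3 10, 3—7 10, 2—8 1] → take 2—8 (1); add 2.
Step 7: frontier [2—7 6, 3—7 10] → take 2—7 (6); add 7.
Vertex order: 5, 1, 6, 3, 4, 8, 2, 7. The 6th vertex is 8.

8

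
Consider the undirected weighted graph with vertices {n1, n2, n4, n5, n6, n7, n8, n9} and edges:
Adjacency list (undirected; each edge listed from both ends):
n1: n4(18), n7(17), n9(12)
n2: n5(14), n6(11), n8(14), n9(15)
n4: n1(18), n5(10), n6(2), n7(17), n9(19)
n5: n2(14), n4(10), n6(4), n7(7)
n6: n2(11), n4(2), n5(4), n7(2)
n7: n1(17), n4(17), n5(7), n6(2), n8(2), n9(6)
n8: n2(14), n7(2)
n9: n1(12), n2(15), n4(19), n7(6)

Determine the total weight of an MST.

Kruskal: consider edges lightest-first.
n4-n6 (2): add — endpoints in different components.
n6-n7 (2): add — endpoints in different components.
n7-n8 (2): add — endpoints in different components.
n5-n6 (4): add — endpoints in different components.
n7-n9 (6): add — endpoints in different components.
n5-n7 (7): skip — n7 and n5 already connected.
n4-n5 (10): skip — n5 and n4 already connected.
n2-n6 (11): add — endpoints in different components.
n1-n9 (12): add — endpoints in different components.
MST edges: n4-n6, n6-n7, n7-n8, n5-n6, n7-n9, n2-n6, n1-n9; total weight 2+2+2+4+6+11+12 = 39.

39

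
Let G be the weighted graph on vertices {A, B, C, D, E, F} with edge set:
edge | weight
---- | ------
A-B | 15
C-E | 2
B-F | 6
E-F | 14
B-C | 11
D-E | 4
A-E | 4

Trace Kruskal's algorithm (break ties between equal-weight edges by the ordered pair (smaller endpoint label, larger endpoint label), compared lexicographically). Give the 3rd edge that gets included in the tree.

D-E

Kruskal: consider edges lightest-first.
C-E (2): add. Components now {A} {B} {C,E} {D} {F}
A-E (4): add. Components now {A,C,E} {B} {D} {F}
D-E (4): add. Components now {A,C,D,E} {B} {F}
B-F (6): add. Components now {A,C,D,E} {B,F}
B-C (11): add. Components now {A,B,C,D,E,F}
The 3rd edge added is D-E.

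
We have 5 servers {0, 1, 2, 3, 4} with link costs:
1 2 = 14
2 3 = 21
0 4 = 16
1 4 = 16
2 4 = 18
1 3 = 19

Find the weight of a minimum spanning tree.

Kruskal's algorithm — process edges by increasing weight (ties by edge label):
1 2 (14): add — endpoints in different components.
0 4 (16): add — endpoints in different components.
1 4 (16): add — endpoints in different components.
2 4 (18): skip — 2 and 4 already connected.
1 3 (19): add — endpoints in different components.
MST edges: 1 2, 0 4, 1 4, 1 3; total weight 14+16+16+19 = 65.

65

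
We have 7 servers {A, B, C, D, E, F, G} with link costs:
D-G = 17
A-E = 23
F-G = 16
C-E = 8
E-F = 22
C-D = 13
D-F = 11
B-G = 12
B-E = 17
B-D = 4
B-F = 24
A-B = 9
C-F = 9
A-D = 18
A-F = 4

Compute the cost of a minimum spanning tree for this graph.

46

Sort edges by weight, then run Kruskal:
A-F (4): add. Components now {A,F} {B} {C} {D} {E} {G}
B-D (4): add. Components now {A,F} {B,D} {C} {E} {G}
C-E (8): add. Components now {A,F} {B,D} {C,E} {G}
A-B (9): add. Components now {A,B,D,F} {C,E} {G}
C-F (9): add. Components now {A,B,C,D,E,F} {G}
D-F (11): skip — D and F already connected.
B-G (12): add. Components now {A,B,C,D,E,F,G}
MST edges: A-F, B-D, C-E, A-B, C-F, B-G; total weight 4+4+8+9+9+12 = 46.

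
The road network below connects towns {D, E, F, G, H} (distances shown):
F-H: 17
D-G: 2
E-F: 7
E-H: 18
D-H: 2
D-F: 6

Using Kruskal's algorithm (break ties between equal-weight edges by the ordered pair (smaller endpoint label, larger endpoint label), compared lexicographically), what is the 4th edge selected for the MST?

Sort edges by weight, then run Kruskal:
D-G (2): add — endpoints in different components.
D-H (2): add — endpoints in different components.
D-F (6): add — endpoints in different components.
E-F (7): add — endpoints in different components.
The 4th edge added is E-F.

E-F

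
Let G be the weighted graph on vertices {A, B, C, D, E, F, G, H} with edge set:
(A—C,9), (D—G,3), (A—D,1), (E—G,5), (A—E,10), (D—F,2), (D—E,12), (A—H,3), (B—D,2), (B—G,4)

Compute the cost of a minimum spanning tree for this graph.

25

Prim's algorithm from F:
Step 1: frontier [D—F 2] → take D—F (2); add D.
Step 2: frontier [A—D 1, B—D 2, D—G 3, D—E 12] → take A—D (1); add A.
Step 3: frontier [A—H 3, A—C 9, A—E 10, B—D 2, D—G 3, D—E 12] → take B—D (2); add B.
Step 4: frontier [A—H 3, A—C 9, A—E 10, B—G 4, D—G 3, D—E 12] → take D—G (3); add G.
Step 5: frontier [A—H 3, A—C 9, A—E 10, D—E 12, E—G 5] → take A—H (3); add H.
Step 6: frontier [A—C 9, A—E 10, D—E 12, E—G 5] → take E—G (5); add E.
Step 7: frontier [A—C 9] → take A—C (9); add C.
MST edges: D—F, A—D, B—D, D—G, A—H, E—G, A—C; total weight 2+1+2+3+3+5+9 = 25.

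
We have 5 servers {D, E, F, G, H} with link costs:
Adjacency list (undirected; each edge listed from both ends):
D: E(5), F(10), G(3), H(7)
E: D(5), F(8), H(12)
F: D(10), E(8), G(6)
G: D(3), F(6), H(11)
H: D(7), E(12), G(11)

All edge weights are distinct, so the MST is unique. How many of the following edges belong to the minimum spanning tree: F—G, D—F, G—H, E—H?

Kruskal: consider edges lightest-first.
D—G (3): add. Components now {D,G} {E} {F} {H}
D—E (5): add. Components now {D,E,G} {F} {H}
F—G (6): add. Components now {D,E,F,G} {H}
D—H (7): add. Components now {D,E,F,G,H}
MST edge set: {D—G, D—E, F—G, D—H}.
Of the listed edges, {F—G} are in the MST → 1.

1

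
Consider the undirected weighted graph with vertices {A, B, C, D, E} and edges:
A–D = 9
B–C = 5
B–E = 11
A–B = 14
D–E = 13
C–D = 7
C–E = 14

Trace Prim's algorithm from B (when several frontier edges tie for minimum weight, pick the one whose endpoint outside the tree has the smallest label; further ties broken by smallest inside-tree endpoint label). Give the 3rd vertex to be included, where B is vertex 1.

D

Grow the tree from B using Prim:
Step 1: frontier [B–C 5, B–E 11, A–B 14] → take B–C (5); add C.
Step 2: frontier [B–E 11, A–B 14, C–D 7, C–E 14] → take C–D (7); add D.
Step 3: frontier [B–E 11, A–B 14, C–E 14, A–D 9, D–E 13] → take A–D (9); add A.
Step 4: frontier [B–E 11, C–E 14, D–E 13] → take B–E (11); add E.
Vertex order: B, C, D, A, E. The 3rd vertex is D.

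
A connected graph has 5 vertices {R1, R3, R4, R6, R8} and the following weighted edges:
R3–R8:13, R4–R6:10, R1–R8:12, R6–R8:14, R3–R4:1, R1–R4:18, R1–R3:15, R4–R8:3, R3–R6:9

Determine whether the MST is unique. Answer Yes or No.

Yes

Kruskal: consider edges lightest-first.
R3–R4 (1): add — endpoints in different components.
R4–R8 (3): add — endpoints in different components.
R3–R6 (9): add — endpoints in different components.
R4–R6 (10): skip — R6 and R4 already connected.
R1–R8 (12): add — endpoints in different components.
Every non-tree edge has weight strictly greater than the heaviest edge on the tree path between its endpoints, so the MST is unique.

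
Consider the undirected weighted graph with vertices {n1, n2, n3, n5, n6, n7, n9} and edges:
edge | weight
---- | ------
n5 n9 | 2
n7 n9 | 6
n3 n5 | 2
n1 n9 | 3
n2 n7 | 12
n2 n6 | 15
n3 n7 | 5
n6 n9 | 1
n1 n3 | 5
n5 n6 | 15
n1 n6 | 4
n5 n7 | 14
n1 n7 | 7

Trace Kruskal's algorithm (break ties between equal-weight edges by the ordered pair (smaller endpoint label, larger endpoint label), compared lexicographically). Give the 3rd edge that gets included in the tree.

n5-n9

Kruskal's algorithm — process edges by increasing weight (ties by edge label):
n6 n9 (1): add. Components now {n6,n9} {n1} {n7} {n2} {n5} {n3}
n3 n5 (2): add. Components now {n6,n9} {n1} {n7} {n2} {n3,n5}
n5 n9 (2): add. Components now {n3,n5,n6,n9} {n1} {n7} {n2}
n1 n9 (3): add. Components now {n1,n3,n5,n6,n9} {n7} {n2}
n1 n6 (4): skip — n6 and n1 already connected.
n1 n3 (5): skip — n1 and n3 already connected.
n3 n7 (5): add. Components now {n1,n3,n5,n6,n7,n9} {n2}
n7 n9 (6): skip — n9 and n7 already connected.
n1 n7 (7): skip — n1 and n7 already connected.
n2 n7 (12): add. Components now {n1,n2,n3,n5,n6,n7,n9}
The 3rd edge added is n5 n9.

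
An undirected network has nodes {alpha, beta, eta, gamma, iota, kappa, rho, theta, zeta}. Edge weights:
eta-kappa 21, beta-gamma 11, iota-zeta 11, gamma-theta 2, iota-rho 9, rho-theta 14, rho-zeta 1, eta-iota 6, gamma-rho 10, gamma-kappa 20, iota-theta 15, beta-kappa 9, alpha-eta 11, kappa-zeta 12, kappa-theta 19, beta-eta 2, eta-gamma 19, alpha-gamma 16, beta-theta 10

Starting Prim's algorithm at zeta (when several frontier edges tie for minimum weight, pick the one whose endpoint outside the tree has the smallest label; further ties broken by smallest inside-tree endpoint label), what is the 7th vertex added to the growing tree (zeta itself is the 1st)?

gamma

Prim, starting at zeta.
Step 1: cheapest edge leaving the tree is rho-zeta (1); add rho.
Step 2: cheapest edge leaving the tree is iota-rho (9); add iota.
Step 3: cheapest edge leaving the tree is eta-iota (6); add eta.
Step 4: cheapest edge leaving the tree is beta-eta (2); add beta.
Step 5: cheapest edge leaving the tree is beta-kappa (9); add kappa.
Step 6: cheapest edge leaving the tree is gamma-rho (10); add gamma.
Step 7: cheapest edge leaving the tree is gamma-theta (2); add theta.
Step 8: cheapest edge leaving the tree is alpha-eta (11); add alpha.
Vertex order: zeta, rho, iota, eta, beta, kappa, gamma, theta, alpha. The 7th vertex is gamma.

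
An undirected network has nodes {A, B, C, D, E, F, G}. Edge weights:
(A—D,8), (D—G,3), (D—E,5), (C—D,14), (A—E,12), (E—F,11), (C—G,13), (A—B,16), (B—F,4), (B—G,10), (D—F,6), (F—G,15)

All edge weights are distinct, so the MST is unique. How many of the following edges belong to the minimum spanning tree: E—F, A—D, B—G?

1

Sort edges by weight, then run Kruskal:
D—G (3): add. Components now {A} {B} {C} {D,G} {E} {F}
B—F (4): add. Components now {A} {B,F} {C} {D,G} {E}
D—E (5): add. Components now {A} {B,F} {C} {D,E,G}
D—F (6): add. Components now {A} {B,D,E,F,G} {C}
A—D (8): add. Components now {A,B,D,E,F,G} {C}
B—G (10): skip — B and G already connected.
E—F (11): skip — E and F already connected.
A—E (12): skip — A and E already connected.
C—G (13): add. Components now {A,B,C,D,E,F,G}
MST edge set: {D—G, B—F, D—E, D—F, A—D, C—G}.
Of the listed edges, {A—D} are in the MST → 1.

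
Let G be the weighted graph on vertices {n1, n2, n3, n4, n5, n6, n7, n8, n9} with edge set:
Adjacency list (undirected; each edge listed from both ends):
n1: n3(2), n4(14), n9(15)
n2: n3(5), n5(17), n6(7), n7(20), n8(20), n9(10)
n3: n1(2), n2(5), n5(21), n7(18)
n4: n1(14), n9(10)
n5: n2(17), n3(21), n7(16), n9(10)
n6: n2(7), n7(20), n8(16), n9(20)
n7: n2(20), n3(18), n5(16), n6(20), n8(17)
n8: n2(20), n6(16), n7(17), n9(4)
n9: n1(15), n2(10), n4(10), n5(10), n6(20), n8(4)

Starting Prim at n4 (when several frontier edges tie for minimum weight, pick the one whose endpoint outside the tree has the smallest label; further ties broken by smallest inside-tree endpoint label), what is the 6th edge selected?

n2-n6

Prim, starting at n4.
Step 1: cheapest edge leaving the tree is n4 n9 (10); add n9.
Step 2: cheapest edge leaving the tree is n8 n9 (4); add n8.
Step 3: cheapest edge leaving the tree is n2 n9 (10); add n2.
Step 4: cheapest edge leaving the tree is n2 n3 (5); add n3.
Step 5: cheapest edge leaving the tree is n1 n3 (2); add n1.
Step 6: cheapest edge leaving the tree is n2 n6 (7); add n6.
Step 7: cheapest edge leaving the tree is n5 n9 (10); add n5.
Step 8: cheapest edge leaving the tree is n5 n7 (16); add n7.
The 6th edge added is n2 n6.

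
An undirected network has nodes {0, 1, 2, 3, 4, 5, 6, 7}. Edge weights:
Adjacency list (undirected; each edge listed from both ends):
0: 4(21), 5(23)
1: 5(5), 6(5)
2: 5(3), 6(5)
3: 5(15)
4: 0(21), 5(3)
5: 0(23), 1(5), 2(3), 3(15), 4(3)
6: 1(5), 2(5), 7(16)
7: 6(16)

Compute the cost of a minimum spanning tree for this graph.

68

Prim, starting at 5.
Step 1: frontier [2—5 3, 4—5 3, 1—5 5, 3—5 15, 0—5 23] → take 2—5 (3); add 2.
Step 2: frontier [2—6 5, 4—5 3, 1—5 5, 3—5 15, 0—5 23] → take 4—5 (3); add 4.
Step 3: frontier [2—6 5, 0—4 21, 1—5 5, 3—5 15, 0—5 23] → take 1—5 (5); add 1.
Step 4: frontier [1—6 5, 2—6 5, 0—4 21, 3—5 15, 0—5 23] → take 1—6 (5); add 6.
Step 5: frontier [0—4 21, 3—5 15, 0—5 23, 6—7 16] → take 3—5 (15); add 3.
Step 6: frontier [0—4 21, 0—5 23, 6—7 16] → take 6—7 (16); add 7.
Step 7: frontier [0—4 21, 0—5 23] → take 0—4 (21); add 0.
MST edges: 2—5, 4—5, 1—5, 1—6, 3—5, 6—7, 0—4; total weight 3+3+5+5+15+16+21 = 68.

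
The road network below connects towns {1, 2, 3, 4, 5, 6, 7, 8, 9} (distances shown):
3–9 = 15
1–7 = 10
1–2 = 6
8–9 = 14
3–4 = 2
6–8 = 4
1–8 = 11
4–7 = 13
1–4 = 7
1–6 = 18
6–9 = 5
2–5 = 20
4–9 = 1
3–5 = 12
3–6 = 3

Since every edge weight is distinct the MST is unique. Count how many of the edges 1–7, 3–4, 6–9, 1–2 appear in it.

3

Kruskal's algorithm — process edges by increasing weight (ties by edge label):
4–9 (1): add — endpoints in different components.
3–4 (2): add — endpoints in different components.
3–6 (3): add — endpoints in different components.
6–8 (4): add — endpoints in different components.
6–9 (5): skip — 6 and 9 already connected.
1–2 (6): add — endpoints in different components.
1–4 (7): add — endpoints in different components.
1–7 (10): add — endpoints in different components.
1–8 (11): skip — 1 and 8 already connected.
3–5 (12): add — endpoints in different components.
MST edge set: {4–9, 3–4, 3–6, 6–8, 1–2, 1–4, 1–7, 3–5}.
Of the listed edges, {1–7, 3–4, 1–2} are in the MST → 3.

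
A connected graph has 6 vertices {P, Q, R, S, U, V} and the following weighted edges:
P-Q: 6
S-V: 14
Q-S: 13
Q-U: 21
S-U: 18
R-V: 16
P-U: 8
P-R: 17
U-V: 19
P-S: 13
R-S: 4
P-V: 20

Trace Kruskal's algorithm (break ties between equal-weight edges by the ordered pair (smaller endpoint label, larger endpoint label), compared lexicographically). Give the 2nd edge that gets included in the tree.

Kruskal: consider edges lightest-first.
R-S (4): add. Components now {Q} {U} {P} {R,S} {V}
P-Q (6): add. Components now {P,Q} {U} {R,S} {V}
P-U (8): add. Components now {P,Q,U} {R,S} {V}
P-S (13): add. Components now {P,Q,R,S,U} {V}
Q-S (13): skip — Q and S already connected.
S-V (14): add. Components now {P,Q,R,S,U,V}
The 2nd edge added is P-Q.

P-Q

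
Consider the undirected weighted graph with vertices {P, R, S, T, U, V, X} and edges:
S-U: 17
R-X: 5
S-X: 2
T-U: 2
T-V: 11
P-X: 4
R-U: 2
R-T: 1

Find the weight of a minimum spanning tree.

Prim, starting at R.
Step 1: cheapest edge leaving the tree is R-T (1); add T.
Step 2: cheapest edge leaving the tree is R-U (2); add U.
Step 3: cheapest edge leaving the tree is R-X (5); add X.
Step 4: cheapest edge leaving the tree is S-X (2); add S.
Step 5: cheapest edge leaving the tree is P-X (4); add P.
Step 6: cheapest edge leaving the tree is T-V (11); add V.
MST edges: R-T, R-U, R-X, S-X, P-X, T-V; total weight 1+2+5+2+4+11 = 25.

25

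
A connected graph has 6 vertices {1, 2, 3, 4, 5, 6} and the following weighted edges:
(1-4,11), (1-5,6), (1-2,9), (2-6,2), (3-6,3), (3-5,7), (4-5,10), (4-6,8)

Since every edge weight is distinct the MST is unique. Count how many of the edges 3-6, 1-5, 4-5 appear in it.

Kruskal: consider edges lightest-first.
2-6 (2): add. Components now {1} {2,6} {3} {4} {5}
3-6 (3): add. Components now {1} {2,3,6} {4} {5}
1-5 (6): add. Components now {1,5} {2,3,6} {4}
3-5 (7): add. Components now {1,2,3,5,6} {4}
4-6 (8): add. Components now {1,2,3,4,5,6}
MST edge set: {2-6, 3-6, 1-5, 3-5, 4-6}.
Of the listed edges, {3-6, 1-5} are in the MST → 2.

2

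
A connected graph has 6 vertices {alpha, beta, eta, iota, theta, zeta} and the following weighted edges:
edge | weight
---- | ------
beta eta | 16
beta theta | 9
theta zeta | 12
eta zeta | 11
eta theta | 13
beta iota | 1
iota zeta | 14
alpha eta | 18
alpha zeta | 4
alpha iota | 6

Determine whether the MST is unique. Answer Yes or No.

Yes

Kruskal: consider edges lightest-first.
beta iota (1): add — endpoints in different components.
alpha zeta (4): add — endpoints in different components.
alpha iota (6): add — endpoints in different components.
beta theta (9): add — endpoints in different components.
eta zeta (11): add — endpoints in different components.
Every non-tree edge has weight strictly greater than the heaviest edge on the tree path between its endpoints, so the MST is unique.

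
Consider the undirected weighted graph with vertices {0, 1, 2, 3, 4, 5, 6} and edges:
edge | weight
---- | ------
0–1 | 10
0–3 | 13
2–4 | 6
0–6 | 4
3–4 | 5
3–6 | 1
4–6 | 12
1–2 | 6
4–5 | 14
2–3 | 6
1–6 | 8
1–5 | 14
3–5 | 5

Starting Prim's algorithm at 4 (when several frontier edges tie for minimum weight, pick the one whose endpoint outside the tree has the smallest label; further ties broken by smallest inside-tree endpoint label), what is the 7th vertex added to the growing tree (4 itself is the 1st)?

1

Prim's algorithm from 4:
Step 1: frontier [3–4 5, 2–4 6, 4–6 12, 4–5 14] → take 3–4 (5); add 3.
Step 2: frontier [3–6 1, 3–5 5, 2–3 6, 0–3 13, 2–4 6, 4–6 12, 4–5 14] → take 3–6 (1); add 6.
Step 3: frontier [3–5 5, 2–3 6, 0–3 13, 2–4 6, 4–5 14, 0–6 4, 1–6 8] → take 0–6 (4); add 0.
Step 4: frontier [0–1 10, 3–5 5, 2–3 6, 2–4 6, 4–5 14, 1–6 8] → take 3–5 (5); add 5.
Step 5: frontier [0–1 10, 2–3 6, 2–4 6, 1–5 14, 1–6 8] → take 2–3 (6); add 2.
Step 6: frontier [0–1 10, 1–2 6, 1–5 14, 1–6 8] → take 1–2 (6); add 1.
Vertex order: 4, 3, 6, 0, 5, 2, 1. The 7th vertex is 1.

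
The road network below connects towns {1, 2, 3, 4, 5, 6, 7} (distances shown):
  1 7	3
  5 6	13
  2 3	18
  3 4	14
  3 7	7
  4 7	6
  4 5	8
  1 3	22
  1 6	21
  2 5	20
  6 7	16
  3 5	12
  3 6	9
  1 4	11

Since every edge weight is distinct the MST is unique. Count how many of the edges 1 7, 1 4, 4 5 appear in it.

2

Kruskal's algorithm — process edges by increasing weight (ties by edge label):
1 7 (3): add — endpoints in different components.
4 7 (6): add — endpoints in different components.
3 7 (7): add — endpoints in different components.
4 5 (8): add — endpoints in different components.
3 6 (9): add — endpoints in different components.
1 4 (11): skip — 1 and 4 already connected.
3 5 (12): skip — 3 and 5 already connected.
5 6 (13): skip — 5 and 6 already connected.
3 4 (14): skip — 3 and 4 already connected.
6 7 (16): skip — 6 and 7 already connected.
2 3 (18): add — endpoints in different components.
MST edge set: {1 7, 4 7, 3 7, 4 5, 3 6, 2 3}.
Of the listed edges, {1 7, 4 5} are in the MST → 2.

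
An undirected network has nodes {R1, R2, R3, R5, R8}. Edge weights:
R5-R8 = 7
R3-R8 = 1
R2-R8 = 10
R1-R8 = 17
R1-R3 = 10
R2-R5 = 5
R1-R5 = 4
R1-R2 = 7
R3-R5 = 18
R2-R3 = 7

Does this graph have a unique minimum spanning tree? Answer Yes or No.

No

Kruskal: consider edges lightest-first.
R3-R8 (1): add — endpoints in different components.
R1-R5 (4): add — endpoints in different components.
R2-R5 (5): add — endpoints in different components.
R1-R2 (7): skip — R1 and R2 already connected.
R2-R3 (7): add — endpoints in different components.
Non-tree edge R5-R8 has weight 7, equal to the heaviest edge on its tree cycle — swapping gives another MST of the same weight. Not unique.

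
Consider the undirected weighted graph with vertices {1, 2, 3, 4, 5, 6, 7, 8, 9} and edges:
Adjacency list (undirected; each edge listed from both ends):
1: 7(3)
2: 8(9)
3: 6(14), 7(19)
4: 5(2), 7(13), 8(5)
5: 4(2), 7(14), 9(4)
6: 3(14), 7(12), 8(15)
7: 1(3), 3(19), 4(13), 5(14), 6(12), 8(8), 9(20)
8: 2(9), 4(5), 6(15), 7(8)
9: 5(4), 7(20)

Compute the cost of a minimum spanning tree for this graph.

57

Sort edges by weight, then run Kruskal:
4–5 (2): add — endpoints in different components.
1–7 (3): add — endpoints in different components.
5–9 (4): add — endpoints in different components.
4–8 (5): add — endpoints in different components.
7–8 (8): add — endpoints in different components.
2–8 (9): add — endpoints in different components.
6–7 (12): add — endpoints in different components.
4–7 (13): skip — 4 and 7 already connected.
3–6 (14): add — endpoints in different components.
MST edges: 4–5, 1–7, 5–9, 4–8, 7–8, 2–8, 6–7, 3–6; total weight 2+3+4+5+8+9+12+14 = 57.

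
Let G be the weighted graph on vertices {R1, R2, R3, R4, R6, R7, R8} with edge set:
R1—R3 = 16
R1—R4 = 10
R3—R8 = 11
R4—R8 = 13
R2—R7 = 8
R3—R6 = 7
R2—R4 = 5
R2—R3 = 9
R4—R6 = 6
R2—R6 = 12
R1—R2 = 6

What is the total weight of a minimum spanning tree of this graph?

43

Sort edges by weight, then run Kruskal:
R2—R4 (5): add. Components now {R2,R4} {R6} {R1} {R7} {R8} {R3}
R1—R2 (6): add. Components now {R1,R2,R4} {R6} {R7} {R8} {R3}
R4—R6 (6): add. Components now {R1,R2,R4,R6} {R7} {R8} {R3}
R3—R6 (7): add. Components now {R1,R2,R3,R4,R6} {R7} {R8}
R2—R7 (8): add. Components now {R1,R2,R3,R4,R6,R7} {R8}
R2—R3 (9): skip — R2 and R3 already connected.
R1—R4 (10): skip — R4 and R1 already connected.
R3—R8 (11): add. Components now {R1,R2,R3,R4,R6,R7,R8}
MST edges: R2—R4, R1—R2, R4—R6, R3—R6, R2—R7, R3—R8; total weight 5+6+6+7+8+11 = 43.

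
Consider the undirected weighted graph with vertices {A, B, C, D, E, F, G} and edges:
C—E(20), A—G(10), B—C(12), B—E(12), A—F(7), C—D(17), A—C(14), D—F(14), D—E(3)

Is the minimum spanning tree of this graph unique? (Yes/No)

Kruskal: consider edges lightest-first.
D—E (3): add — endpoints in different components.
A—F (7): add — endpoints in different components.
A—G (10): add — endpoints in different components.
B—C (12): add — endpoints in different components.
B—E (12): add — endpoints in different components.
A—C (14): add — endpoints in different components.
Non-tree edge D—F has weight 14, equal to the heaviest edge on its tree cycle — swapping gives another MST of the same weight. Not unique.

No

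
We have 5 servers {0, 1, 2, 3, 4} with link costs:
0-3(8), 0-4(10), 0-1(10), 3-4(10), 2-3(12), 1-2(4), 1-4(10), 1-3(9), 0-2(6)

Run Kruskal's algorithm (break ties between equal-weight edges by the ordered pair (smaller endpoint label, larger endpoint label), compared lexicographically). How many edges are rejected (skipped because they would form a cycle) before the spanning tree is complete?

2

Kruskal's algorithm — process edges by increasing weight (ties by edge label):
1-2 (4): add. Components now {0} {1,2} {3} {4}
0-2 (6): add. Components now {0,1,2} {3} {4}
0-3 (8): add. Components now {0,1,2,3} {4}
1-3 (9): skip — 1 and 3 already connected.
0-1 (10): skip — 0 and 1 already connected.
0-4 (10): add. Components now {0,1,2,3,4}
Edges rejected before the tree was complete: 2.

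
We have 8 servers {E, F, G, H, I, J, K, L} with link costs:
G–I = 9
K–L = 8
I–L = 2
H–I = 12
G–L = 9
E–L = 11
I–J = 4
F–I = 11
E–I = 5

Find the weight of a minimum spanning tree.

51

Kruskal: consider edges lightest-first.
I–L (2): add — endpoints in different components.
I–J (4): add — endpoints in different components.
E–I (5): add — endpoints in different components.
K–L (8): add — endpoints in different components.
G–I (9): add — endpoints in different components.
G–L (9): skip — G and L already connected.
E–L (11): skip — E and L already connected.
F–I (11): add — endpoints in different components.
H–I (12): add — endpoints in different components.
MST edges: I–L, I–J, E–I, K–L, G–I, F–I, H–I; total weight 2+4+5+8+9+11+12 = 51.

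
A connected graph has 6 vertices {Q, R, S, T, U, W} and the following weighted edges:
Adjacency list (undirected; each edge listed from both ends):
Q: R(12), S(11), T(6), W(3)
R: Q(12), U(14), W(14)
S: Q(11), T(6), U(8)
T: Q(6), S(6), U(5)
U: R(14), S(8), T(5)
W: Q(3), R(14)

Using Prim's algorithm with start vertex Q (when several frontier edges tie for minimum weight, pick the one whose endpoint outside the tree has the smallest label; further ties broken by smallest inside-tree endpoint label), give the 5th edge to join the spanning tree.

Grow the tree from Q using Prim:
Step 1: frontier [Q-W 3, Q-T 6, Q-S 11, Q-R 12] → take Q-W (3); add W.
Step 2: frontier [Q-T 6, Q-S 11, Q-R 12, R-W 14] → take Q-T (6); add T.
Step 3: frontier [Q-S 11, Q-R 12, T-U 5, S-T 6, R-W 14] → take T-U (5); add U.
Step 4: frontier [Q-S 11, Q-R 12, S-T 6, S-U 8, R-U 14, R-W 14] → take S-T (6); add S.
Step 5: frontier [Q-R 12, R-U 14, R-W 14] → take Q-R (12); add R.
The 5th edge added is Q-R.

Q-R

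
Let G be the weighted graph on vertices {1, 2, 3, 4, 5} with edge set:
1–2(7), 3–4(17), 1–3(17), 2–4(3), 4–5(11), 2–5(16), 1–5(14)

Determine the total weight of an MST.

38

Sort edges by weight, then run Kruskal:
2–4 (3): add. Components now {1} {2,4} {3} {5}
1–2 (7): add. Components now {1,2,4} {3} {5}
4–5 (11): add. Components now {1,2,4,5} {3}
1–5 (14): skip — 1 and 5 already connected.
2–5 (16): skip — 2 and 5 already connected.
1–3 (17): add. Components now {1,2,3,4,5}
MST edges: 2–4, 1–2, 4–5, 1–3; total weight 3+7+11+17 = 38.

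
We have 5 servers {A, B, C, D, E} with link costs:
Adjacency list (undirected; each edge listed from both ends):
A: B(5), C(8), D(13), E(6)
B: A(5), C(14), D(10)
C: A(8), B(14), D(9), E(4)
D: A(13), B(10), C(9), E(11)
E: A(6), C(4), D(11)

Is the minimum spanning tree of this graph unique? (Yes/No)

Yes

Kruskal: consider edges lightest-first.
C E (4): add — endpoints in different components.
A B (5): add — endpoints in different components.
A E (6): add — endpoints in different components.
A C (8): skip — A and C already connected.
C D (9): add — endpoints in different components.
Every non-tree edge has weight strictly greater than the heaviest edge on the tree path between its endpoints, so the MST is unique.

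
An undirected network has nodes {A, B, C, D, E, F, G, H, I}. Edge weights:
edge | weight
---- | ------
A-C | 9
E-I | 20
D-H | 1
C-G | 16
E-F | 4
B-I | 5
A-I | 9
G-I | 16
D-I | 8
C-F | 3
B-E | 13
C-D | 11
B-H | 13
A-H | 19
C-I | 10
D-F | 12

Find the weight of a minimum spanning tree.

Kruskal's algorithm — process edges by increasing weight (ties by edge label):
D-H (1): add — endpoints in different components.
C-F (3): add — endpoints in different components.
E-F (4): add — endpoints in different components.
B-I (5): add — endpoints in different components.
D-I (8): add — endpoints in different components.
A-C (9): add — endpoints in different components.
A-I (9): add — endpoints in different components.
C-I (10): skip — C and I already connected.
C-D (11): skip — C and D already connected.
D-F (12): skip — D and F already connected.
B-E (13): skip — B and E already connected.
B-H (13): skip — B and H already connected.
C-G (16): add — endpoints in different components.
MST edges: D-H, C-F, E-F, B-I, D-I, A-C, A-I, C-G; total weight 1+3+4+5+8+9+9+16 = 55.

55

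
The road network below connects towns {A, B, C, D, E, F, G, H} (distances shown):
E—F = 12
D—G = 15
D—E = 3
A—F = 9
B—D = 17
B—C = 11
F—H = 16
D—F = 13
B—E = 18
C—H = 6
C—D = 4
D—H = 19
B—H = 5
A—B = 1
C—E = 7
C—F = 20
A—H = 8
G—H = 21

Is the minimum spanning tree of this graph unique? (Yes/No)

Yes

Kruskal's algorithm — process edges by increasing weight (ties by edge label):
A—B (1): add — endpoints in different components.
D—E (3): add — endpoints in different components.
C—D (4): add — endpoints in different components.
B—H (5): add — endpoints in different components.
C—H (6): add — endpoints in different components.
C—E (7): skip — C and E already connected.
A—H (8): skip — A and H already connected.
A—F (9): add — endpoints in different components.
B—C (11): skip — B and C already connected.
E—F (12): skip — E and F already connected.
D—F (13): skip — D and F already connected.
D—G (15): add — endpoints in different components.
Every non-tree edge has weight strictly greater than the heaviest edge on the tree path between its endpoints, so the MST is unique.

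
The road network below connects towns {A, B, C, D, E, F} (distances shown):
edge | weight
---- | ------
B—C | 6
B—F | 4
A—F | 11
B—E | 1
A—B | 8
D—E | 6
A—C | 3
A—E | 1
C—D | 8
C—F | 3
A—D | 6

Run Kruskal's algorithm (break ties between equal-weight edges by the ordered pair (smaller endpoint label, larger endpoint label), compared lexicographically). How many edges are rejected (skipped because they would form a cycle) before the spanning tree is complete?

1

Kruskal's algorithm — process edges by increasing weight (ties by edge label):
A—E (1): add. Components now {A,E} {B} {C} {D} {F}
B—E (1): add. Components now {A,B,E} {C} {D} {F}
A—C (3): add. Components now {A,B,C,E} {D} {F}
C—F (3): add. Components now {A,B,C,E,F} {D}
B—F (4): skip — B and F already connected.
A—D (6): add. Components now {A,B,C,D,E,F}
Edges rejected before the tree was complete: 1.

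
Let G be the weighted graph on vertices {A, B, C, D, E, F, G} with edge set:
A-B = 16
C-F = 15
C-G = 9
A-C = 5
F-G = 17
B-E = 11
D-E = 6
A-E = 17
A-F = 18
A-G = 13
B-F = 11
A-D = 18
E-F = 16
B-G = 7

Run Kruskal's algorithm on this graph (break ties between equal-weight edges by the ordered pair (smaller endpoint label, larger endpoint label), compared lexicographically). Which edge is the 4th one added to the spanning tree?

C-G

Kruskal's algorithm — process edges by increasing weight (ties by edge label):
A-C (5): add. Components now {A,C} {B} {D} {E} {F} {G}
D-E (6): add. Components now {A,C} {B} {D,E} {F} {G}
B-G (7): add. Components now {A,C} {B,G} {D,E} {F}
C-G (9): add. Components now {A,B,C,G} {D,E} {F}
B-E (11): add. Components now {A,B,C,D,E,G} {F}
B-F (11): add. Components now {A,B,C,D,E,F,G}
The 4th edge added is C-G.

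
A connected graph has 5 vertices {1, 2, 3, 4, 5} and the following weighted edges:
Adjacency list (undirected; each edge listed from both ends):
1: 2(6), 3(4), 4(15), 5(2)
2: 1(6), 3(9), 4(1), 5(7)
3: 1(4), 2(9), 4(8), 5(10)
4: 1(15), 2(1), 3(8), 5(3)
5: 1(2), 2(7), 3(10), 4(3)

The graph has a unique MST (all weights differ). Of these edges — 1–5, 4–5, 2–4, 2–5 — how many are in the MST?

Kruskal: consider edges lightest-first.
2–4 (1): add — endpoints in different components.
1–5 (2): add — endpoints in different components.
4–5 (3): add — endpoints in different components.
1–3 (4): add — endpoints in different components.
MST edge set: {2–4, 1–5, 4–5, 1–3}.
Of the listed edges, {1–5, 4–5, 2–4} are in the MST → 3.

3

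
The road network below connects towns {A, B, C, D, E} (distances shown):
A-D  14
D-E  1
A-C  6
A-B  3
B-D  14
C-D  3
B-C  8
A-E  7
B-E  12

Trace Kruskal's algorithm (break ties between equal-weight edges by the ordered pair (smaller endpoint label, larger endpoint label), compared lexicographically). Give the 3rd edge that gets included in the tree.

Kruskal: consider edges lightest-first.
D-E (1): add — endpoints in different components.
A-B (3): add — endpoints in different components.
C-D (3): add — endpoints in different components.
A-C (6): add — endpoints in different components.
The 3rd edge added is C-D.

C-D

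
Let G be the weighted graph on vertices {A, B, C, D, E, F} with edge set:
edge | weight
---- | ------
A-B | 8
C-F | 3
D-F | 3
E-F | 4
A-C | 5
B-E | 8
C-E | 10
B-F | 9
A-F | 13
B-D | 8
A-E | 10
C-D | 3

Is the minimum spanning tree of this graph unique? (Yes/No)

No

Sort edges by weight, then run Kruskal:
C-D (3): add — endpoints in different components.
C-F (3): add — endpoints in different components.
D-F (3): skip — D and F already connected.
E-F (4): add — endpoints in different components.
A-C (5): add — endpoints in different components.
A-B (8): add — endpoints in different components.
Non-tree edge B-E has weight 8, equal to the heaviest edge on its tree cycle — swapping gives another MST of the same weight. Not unique.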